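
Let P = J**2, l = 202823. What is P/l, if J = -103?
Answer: 10609/202823 ≈ 0.052307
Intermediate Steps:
P = 10609 (P = (-103)**2 = 10609)
P/l = 10609/202823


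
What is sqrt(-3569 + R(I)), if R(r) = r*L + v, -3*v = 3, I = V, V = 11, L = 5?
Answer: I*sqrt(3515) ≈ 59.287*I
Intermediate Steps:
I = 11
v = -1 (v = -1/3*3 = -1)
R(r) = -1 + 5*r (R(r) = r*5 - 1 = 5*r - 1 = -1 + 5*r)
sqrt(-3569 + R(I)) = sqrt(-3569 + (-1 + 5*11)) = sqrt(-3569 + (-1 + 55)) = sqrt(-3569 + 54) = sqrt(-3515) = I*sqrt(3515)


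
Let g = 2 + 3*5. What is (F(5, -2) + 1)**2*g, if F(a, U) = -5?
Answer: 272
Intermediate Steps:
g = 17 (g = 2 + 15 = 17)
(F(5, -2) + 1)**2*g = (-5 + 1)**2*17 = (-4)**2*17 = 16*17 = 272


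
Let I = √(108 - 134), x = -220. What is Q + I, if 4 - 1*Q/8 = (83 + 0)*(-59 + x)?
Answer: 185288 + I*√26 ≈ 1.8529e+5 + 5.099*I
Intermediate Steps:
I = I*√26 (I = √(-26) = I*√26 ≈ 5.099*I)
Q = 185288 (Q = 32 - 8*(83 + 0)*(-59 - 220) = 32 - 664*(-279) = 32 - 8*(-23157) = 32 + 185256 = 185288)
Q + I = 185288 + I*√26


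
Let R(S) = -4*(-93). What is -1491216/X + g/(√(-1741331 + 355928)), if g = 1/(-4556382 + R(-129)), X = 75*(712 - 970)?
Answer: 248536/3225 + I*√1385403/6311909922030 ≈ 77.065 + 1.8648e-10*I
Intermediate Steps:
R(S) = 372
X = -19350 (X = 75*(-258) = -19350)
g = -1/4556010 (g = 1/(-4556382 + 372) = 1/(-4556010) = -1/4556010 ≈ -2.1949e-7)
-1491216/X + g/(√(-1741331 + 355928)) = -1491216/(-19350) - 1/(4556010*√(-1741331 + 355928)) = -1491216*(-1/19350) - (-I*√1385403/1385403)/4556010 = 248536/3225 - (-I*√1385403/1385403)/4556010 = 248536/3225 - (-1)*I*√1385403/6311909922030 = 248536/3225 + I*√1385403/6311909922030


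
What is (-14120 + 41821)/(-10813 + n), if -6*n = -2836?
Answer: -83103/31021 ≈ -2.6789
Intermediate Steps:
n = 1418/3 (n = -⅙*(-2836) = 1418/3 ≈ 472.67)
(-14120 + 41821)/(-10813 + n) = (-14120 + 41821)/(-10813 + 1418/3) = 27701/(-31021/3) = 27701*(-3/31021) = -83103/31021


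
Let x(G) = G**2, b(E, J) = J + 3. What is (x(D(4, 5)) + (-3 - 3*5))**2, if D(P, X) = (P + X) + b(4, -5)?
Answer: 961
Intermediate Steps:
b(E, J) = 3 + J
D(P, X) = -2 + P + X (D(P, X) = (P + X) + (3 - 5) = (P + X) - 2 = -2 + P + X)
(x(D(4, 5)) + (-3 - 3*5))**2 = ((-2 + 4 + 5)**2 + (-3 - 3*5))**2 = (7**2 + (-3 - 15))**2 = (49 - 18)**2 = 31**2 = 961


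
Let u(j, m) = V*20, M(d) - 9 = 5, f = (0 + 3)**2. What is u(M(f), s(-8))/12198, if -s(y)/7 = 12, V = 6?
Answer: 20/2033 ≈ 0.0098377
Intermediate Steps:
s(y) = -84 (s(y) = -7*12 = -84)
f = 9 (f = 3**2 = 9)
M(d) = 14 (M(d) = 9 + 5 = 14)
u(j, m) = 120 (u(j, m) = 6*20 = 120)
u(M(f), s(-8))/12198 = 120/12198 = 120*(1/12198) = 20/2033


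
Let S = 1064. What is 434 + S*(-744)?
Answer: -791182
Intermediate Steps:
434 + S*(-744) = 434 + 1064*(-744) = 434 - 791616 = -791182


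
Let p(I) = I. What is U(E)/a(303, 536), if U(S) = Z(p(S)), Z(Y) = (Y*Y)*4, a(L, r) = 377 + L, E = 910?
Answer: 82810/17 ≈ 4871.2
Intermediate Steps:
Z(Y) = 4*Y**2 (Z(Y) = Y**2*4 = 4*Y**2)
U(S) = 4*S**2
U(E)/a(303, 536) = (4*910**2)/(377 + 303) = (4*828100)/680 = 3312400*(1/680) = 82810/17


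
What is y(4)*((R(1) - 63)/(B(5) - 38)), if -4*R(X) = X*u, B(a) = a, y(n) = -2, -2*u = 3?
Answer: -167/44 ≈ -3.7955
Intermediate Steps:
u = -3/2 (u = -½*3 = -3/2 ≈ -1.5000)
R(X) = 3*X/8 (R(X) = -X*(-3)/(4*2) = -(-3)*X/8 = 3*X/8)
y(4)*((R(1) - 63)/(B(5) - 38)) = -2*((3/8)*1 - 63)/(5 - 38) = -2*(3/8 - 63)/(-33) = -(-501)*(-1)/(4*33) = -2*167/88 = -167/44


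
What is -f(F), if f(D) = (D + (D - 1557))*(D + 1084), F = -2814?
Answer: -12430050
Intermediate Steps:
f(D) = (-1557 + 2*D)*(1084 + D) (f(D) = (D + (-1557 + D))*(1084 + D) = (-1557 + 2*D)*(1084 + D))
-f(F) = -(-1687788 + 2*(-2814)² + 611*(-2814)) = -(-1687788 + 2*7918596 - 1719354) = -(-1687788 + 15837192 - 1719354) = -1*12430050 = -12430050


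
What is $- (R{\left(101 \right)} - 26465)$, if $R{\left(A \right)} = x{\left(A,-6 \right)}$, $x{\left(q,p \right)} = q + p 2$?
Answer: $26376$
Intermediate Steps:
$x{\left(q,p \right)} = q + 2 p$
$R{\left(A \right)} = -12 + A$ ($R{\left(A \right)} = A + 2 \left(-6\right) = A - 12 = -12 + A$)
$- (R{\left(101 \right)} - 26465) = - (\left(-12 + 101\right) - 26465) = - (89 - 26465) = \left(-1\right) \left(-26376\right) = 26376$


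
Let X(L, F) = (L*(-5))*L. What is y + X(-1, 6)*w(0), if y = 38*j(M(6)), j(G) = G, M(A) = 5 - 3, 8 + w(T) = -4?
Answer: 136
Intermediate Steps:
w(T) = -12 (w(T) = -8 - 4 = -12)
M(A) = 2
X(L, F) = -5*L² (X(L, F) = (-5*L)*L = -5*L²)
y = 76 (y = 38*2 = 76)
y + X(-1, 6)*w(0) = 76 - 5*(-1)²*(-12) = 76 - 5*1*(-12) = 76 - 5*(-12) = 76 + 60 = 136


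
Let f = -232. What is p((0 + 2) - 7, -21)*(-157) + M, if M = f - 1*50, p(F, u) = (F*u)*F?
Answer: 82143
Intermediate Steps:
p(F, u) = u*F**2
M = -282 (M = -232 - 1*50 = -232 - 50 = -282)
p((0 + 2) - 7, -21)*(-157) + M = -21*((0 + 2) - 7)**2*(-157) - 282 = -21*(2 - 7)**2*(-157) - 282 = -21*(-5)**2*(-157) - 282 = -21*25*(-157) - 282 = -525*(-157) - 282 = 82425 - 282 = 82143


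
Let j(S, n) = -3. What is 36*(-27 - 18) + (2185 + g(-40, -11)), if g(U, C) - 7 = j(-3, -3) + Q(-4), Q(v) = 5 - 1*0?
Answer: 574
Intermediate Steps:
Q(v) = 5 (Q(v) = 5 + 0 = 5)
g(U, C) = 9 (g(U, C) = 7 + (-3 + 5) = 7 + 2 = 9)
36*(-27 - 18) + (2185 + g(-40, -11)) = 36*(-27 - 18) + (2185 + 9) = 36*(-45) + 2194 = -1620 + 2194 = 574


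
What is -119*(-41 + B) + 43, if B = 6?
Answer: 4208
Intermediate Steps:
-119*(-41 + B) + 43 = -119*(-41 + 6) + 43 = -119*(-35) + 43 = 4165 + 43 = 4208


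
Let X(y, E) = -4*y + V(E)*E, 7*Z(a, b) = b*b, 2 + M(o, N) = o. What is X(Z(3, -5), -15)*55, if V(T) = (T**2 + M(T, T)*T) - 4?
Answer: -2754400/7 ≈ -3.9349e+5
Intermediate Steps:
M(o, N) = -2 + o
Z(a, b) = b**2/7 (Z(a, b) = (b*b)/7 = b**2/7)
V(T) = -4 + T**2 + T*(-2 + T) (V(T) = (T**2 + (-2 + T)*T) - 4 = (T**2 + T*(-2 + T)) - 4 = -4 + T**2 + T*(-2 + T))
X(y, E) = -4*y + E*(-4 - 2*E + 2*E**2) (X(y, E) = -4*y + (-4 - 2*E + 2*E**2)*E = -4*y + E*(-4 - 2*E + 2*E**2))
X(Z(3, -5), -15)*55 = (-4*(-5)**2/7 - 15*(-4 + (-15)**2 - 15*(-2 - 15)))*55 = (-4*25/7 - 15*(-4 + 225 - 15*(-17)))*55 = (-4*25/7 - 15*(-4 + 225 + 255))*55 = (-100/7 - 15*476)*55 = (-100/7 - 7140)*55 = -50080/7*55 = -2754400/7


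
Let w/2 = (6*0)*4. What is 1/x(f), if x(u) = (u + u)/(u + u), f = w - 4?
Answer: 1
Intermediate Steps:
w = 0 (w = 2*((6*0)*4) = 2*(0*4) = 2*0 = 0)
f = -4 (f = 0 - 4 = -4)
x(u) = 1 (x(u) = (2*u)/((2*u)) = (2*u)*(1/(2*u)) = 1)
1/x(f) = 1/1 = 1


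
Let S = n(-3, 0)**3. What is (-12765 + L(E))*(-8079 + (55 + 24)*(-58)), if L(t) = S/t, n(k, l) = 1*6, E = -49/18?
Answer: 7968491553/49 ≈ 1.6262e+8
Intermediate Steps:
E = -49/18 (E = -49*1/18 = -49/18 ≈ -2.7222)
n(k, l) = 6
S = 216 (S = 6**3 = 216)
L(t) = 216/t
(-12765 + L(E))*(-8079 + (55 + 24)*(-58)) = (-12765 + 216/(-49/18))*(-8079 + (55 + 24)*(-58)) = (-12765 + 216*(-18/49))*(-8079 + 79*(-58)) = (-12765 - 3888/49)*(-8079 - 4582) = -629373/49*(-12661) = 7968491553/49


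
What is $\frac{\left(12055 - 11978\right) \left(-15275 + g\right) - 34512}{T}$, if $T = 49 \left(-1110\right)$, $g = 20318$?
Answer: $- \frac{117933}{18130} \approx -6.5049$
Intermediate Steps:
$T = -54390$
$\frac{\left(12055 - 11978\right) \left(-15275 + g\right) - 34512}{T} = \frac{\left(12055 - 11978\right) \left(-15275 + 20318\right) - 34512}{-54390} = \left(77 \cdot 5043 - 34512\right) \left(- \frac{1}{54390}\right) = \left(388311 - 34512\right) \left(- \frac{1}{54390}\right) = 353799 \left(- \frac{1}{54390}\right) = - \frac{117933}{18130}$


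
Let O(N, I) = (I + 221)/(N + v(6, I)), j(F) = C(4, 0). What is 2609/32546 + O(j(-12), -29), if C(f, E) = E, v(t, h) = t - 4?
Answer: 3127025/32546 ≈ 96.080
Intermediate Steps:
v(t, h) = -4 + t
j(F) = 0
O(N, I) = (221 + I)/(2 + N) (O(N, I) = (I + 221)/(N + (-4 + 6)) = (221 + I)/(N + 2) = (221 + I)/(2 + N))
2609/32546 + O(j(-12), -29) = 2609/32546 + (221 - 29)/(2 + 0) = 2609*(1/32546) + 192/2 = 2609/32546 + (1/2)*192 = 2609/32546 + 96 = 3127025/32546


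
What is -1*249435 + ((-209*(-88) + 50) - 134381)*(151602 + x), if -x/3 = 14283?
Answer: -12608963502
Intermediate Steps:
x = -42849 (x = -3*14283 = -42849)
-1*249435 + ((-209*(-88) + 50) - 134381)*(151602 + x) = -1*249435 + ((-209*(-88) + 50) - 134381)*(151602 - 42849) = -249435 + ((18392 + 50) - 134381)*108753 = -249435 + (18442 - 134381)*108753 = -249435 - 115939*108753 = -249435 - 12608714067 = -12608963502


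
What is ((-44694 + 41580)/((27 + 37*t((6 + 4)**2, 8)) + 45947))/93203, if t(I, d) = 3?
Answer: -3114/4295260255 ≈ -7.2499e-7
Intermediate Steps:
((-44694 + 41580)/((27 + 37*t((6 + 4)**2, 8)) + 45947))/93203 = ((-44694 + 41580)/((27 + 37*3) + 45947))/93203 = -3114/((27 + 111) + 45947)*(1/93203) = -3114/(138 + 45947)*(1/93203) = -3114/46085*(1/93203) = -3114*1/46085*(1/93203) = -3114/46085*1/93203 = -3114/4295260255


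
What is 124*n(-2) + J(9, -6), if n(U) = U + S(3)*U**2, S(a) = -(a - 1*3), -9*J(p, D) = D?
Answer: -742/3 ≈ -247.33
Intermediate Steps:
J(p, D) = -D/9
S(a) = 3 - a (S(a) = -(a - 3) = -(-3 + a) = 3 - a)
n(U) = U (n(U) = U + (3 - 1*3)*U**2 = U + (3 - 3)*U**2 = U + 0*U**2 = U + 0 = U)
124*n(-2) + J(9, -6) = 124*(-2) - 1/9*(-6) = -248 + 2/3 = -742/3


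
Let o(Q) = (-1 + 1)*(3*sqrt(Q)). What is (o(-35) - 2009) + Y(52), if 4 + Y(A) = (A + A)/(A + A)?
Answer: -2012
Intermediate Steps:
Y(A) = -3 (Y(A) = -4 + (A + A)/(A + A) = -4 + (2*A)/((2*A)) = -4 + (2*A)*(1/(2*A)) = -4 + 1 = -3)
o(Q) = 0 (o(Q) = 0*(3*sqrt(Q)) = 0)
(o(-35) - 2009) + Y(52) = (0 - 2009) - 3 = -2009 - 3 = -2012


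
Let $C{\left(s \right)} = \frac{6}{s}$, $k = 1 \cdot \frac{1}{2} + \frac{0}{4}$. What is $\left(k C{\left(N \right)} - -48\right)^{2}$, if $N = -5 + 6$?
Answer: $2601$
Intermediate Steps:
$N = 1$
$k = \frac{1}{2}$ ($k = 1 \cdot \frac{1}{2} + 0 \cdot \frac{1}{4} = \frac{1}{2} + 0 = \frac{1}{2} \approx 0.5$)
$\left(k C{\left(N \right)} - -48\right)^{2} = \left(\frac{6 \cdot 1^{-1}}{2} - -48\right)^{2} = \left(\frac{6 \cdot 1}{2} + 48\right)^{2} = \left(\frac{1}{2} \cdot 6 + 48\right)^{2} = \left(3 + 48\right)^{2} = 51^{2} = 2601$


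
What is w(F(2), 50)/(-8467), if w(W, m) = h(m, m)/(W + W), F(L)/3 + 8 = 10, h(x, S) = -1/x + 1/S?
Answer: 0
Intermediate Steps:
h(x, S) = 1/S - 1/x (h(x, S) = -1/x + 1/S = 1/S - 1/x)
F(L) = 6 (F(L) = -24 + 3*10 = -24 + 30 = 6)
w(W, m) = 0 (w(W, m) = ((m - m)/(m*m))/(W + W) = (0/(m*m))/((2*W)) = 0*(1/(2*W)) = 0)
w(F(2), 50)/(-8467) = 0/(-8467) = 0*(-1/8467) = 0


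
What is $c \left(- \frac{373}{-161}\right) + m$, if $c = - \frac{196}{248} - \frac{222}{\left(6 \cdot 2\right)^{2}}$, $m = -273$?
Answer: $- \frac{33348187}{119784} \approx -278.4$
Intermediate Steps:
$c = - \frac{1735}{744}$ ($c = \left(-196\right) \frac{1}{248} - \frac{222}{12^{2}} = - \frac{49}{62} - \frac{222}{144} = - \frac{49}{62} - \frac{37}{24} = - \frac{1735}{744} \approx -2.332$)
$c \left(- \frac{373}{-161}\right) + m = - \frac{1735 \left(- \frac{373}{-161}\right)}{744} - 273 = - \frac{1735 \left(\left(-373\right) \left(- \frac{1}{161}\right)\right)}{744} - 273 = \left(- \frac{1735}{744}\right) \frac{373}{161} - 273 = - \frac{647155}{119784} - 273 = - \frac{33348187}{119784}$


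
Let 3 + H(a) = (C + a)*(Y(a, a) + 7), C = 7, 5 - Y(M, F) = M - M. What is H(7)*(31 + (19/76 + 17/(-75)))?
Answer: 102377/20 ≈ 5118.9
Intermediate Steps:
Y(M, F) = 5 (Y(M, F) = 5 - (M - M) = 5 - 1*0 = 5 + 0 = 5)
H(a) = 81 + 12*a (H(a) = -3 + (7 + a)*(5 + 7) = -3 + (7 + a)*12 = -3 + (84 + 12*a) = 81 + 12*a)
H(7)*(31 + (19/76 + 17/(-75))) = (81 + 12*7)*(31 + (19/76 + 17/(-75))) = (81 + 84)*(31 + (19*(1/76) + 17*(-1/75))) = 165*(31 + (¼ - 17/75)) = 165*(31 + 7/300) = 165*(9307/300) = 102377/20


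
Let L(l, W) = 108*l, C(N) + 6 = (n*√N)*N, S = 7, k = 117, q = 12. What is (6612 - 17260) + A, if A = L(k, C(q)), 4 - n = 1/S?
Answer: 1988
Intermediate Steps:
n = 27/7 (n = 4 - 1/7 = 4 - 1*⅐ = 4 - ⅐ = 27/7 ≈ 3.8571)
C(N) = -6 + 27*N^(3/2)/7 (C(N) = -6 + (27*√N/7)*N = -6 + 27*N^(3/2)/7)
A = 12636 (A = 108*117 = 12636)
(6612 - 17260) + A = (6612 - 17260) + 12636 = -10648 + 12636 = 1988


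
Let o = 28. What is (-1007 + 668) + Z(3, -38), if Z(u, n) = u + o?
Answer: -308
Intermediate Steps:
Z(u, n) = 28 + u (Z(u, n) = u + 28 = 28 + u)
(-1007 + 668) + Z(3, -38) = (-1007 + 668) + (28 + 3) = -339 + 31 = -308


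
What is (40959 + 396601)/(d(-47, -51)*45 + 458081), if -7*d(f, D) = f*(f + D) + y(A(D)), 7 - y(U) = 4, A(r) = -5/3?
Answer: 1531460/1499581 ≈ 1.0213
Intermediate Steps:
A(r) = -5/3 (A(r) = -5*⅓ = -5/3)
y(U) = 3 (y(U) = 7 - 1*4 = 7 - 4 = 3)
d(f, D) = -3/7 - f*(D + f)/7 (d(f, D) = -(f*(f + D) + 3)/7 = -(f*(D + f) + 3)/7 = -(3 + f*(D + f))/7 = -3/7 - f*(D + f)/7)
(40959 + 396601)/(d(-47, -51)*45 + 458081) = (40959 + 396601)/((-3/7 - ⅐*(-47)² - ⅐*(-51)*(-47))*45 + 458081) = 437560/((-3/7 - ⅐*2209 - 2397/7)*45 + 458081) = 437560/((-3/7 - 2209/7 - 2397/7)*45 + 458081) = 437560/(-4609/7*45 + 458081) = 437560/(-207405/7 + 458081) = 437560/(2999162/7) = 437560*(7/2999162) = 1531460/1499581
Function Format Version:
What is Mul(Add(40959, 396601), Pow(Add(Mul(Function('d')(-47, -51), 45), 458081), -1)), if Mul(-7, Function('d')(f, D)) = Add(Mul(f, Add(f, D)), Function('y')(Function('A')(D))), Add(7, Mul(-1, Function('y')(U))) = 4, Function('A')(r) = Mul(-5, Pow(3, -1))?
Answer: Rational(1531460, 1499581) ≈ 1.0213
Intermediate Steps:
Function('A')(r) = Rational(-5, 3) (Function('A')(r) = Mul(-5, Rational(1, 3)) = Rational(-5, 3))
Function('y')(U) = 3 (Function('y')(U) = Add(7, Mul(-1, 4)) = Add(7, -4) = 3)
Function('d')(f, D) = Add(Rational(-3, 7), Mul(Rational(-1, 7), f, Add(D, f))) (Function('d')(f, D) = Mul(Rational(-1, 7), Add(Mul(f, Add(f, D)), 3)) = Mul(Rational(-1, 7), Add(Mul(f, Add(D, f)), 3)) = Mul(Rational(-1, 7), Add(3, Mul(f, Add(D, f)))) = Add(Rational(-3, 7), Mul(Rational(-1, 7), f, Add(D, f))))
Mul(Add(40959, 396601), Pow(Add(Mul(Function('d')(-47, -51), 45), 458081), -1)) = Mul(Add(40959, 396601), Pow(Add(Mul(Add(Rational(-3, 7), Mul(Rational(-1, 7), Pow(-47, 2)), Mul(Rational(-1, 7), -51, -47)), 45), 458081), -1)) = Mul(437560, Pow(Add(Mul(Add(Rational(-3, 7), Mul(Rational(-1, 7), 2209), Rational(-2397, 7)), 45), 458081), -1)) = Mul(437560, Pow(Add(Mul(Add(Rational(-3, 7), Rational(-2209, 7), Rational(-2397, 7)), 45), 458081), -1)) = Mul(437560, Pow(Add(Mul(Rational(-4609, 7), 45), 458081), -1)) = Mul(437560, Pow(Add(Rational(-207405, 7), 458081), -1)) = Mul(437560, Pow(Rational(2999162, 7), -1)) = Mul(437560, Rational(7, 2999162)) = Rational(1531460, 1499581)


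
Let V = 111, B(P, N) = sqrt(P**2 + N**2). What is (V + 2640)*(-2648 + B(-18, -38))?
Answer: -7284648 + 5502*sqrt(442) ≈ -7.1690e+6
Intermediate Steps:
B(P, N) = sqrt(N**2 + P**2)
(V + 2640)*(-2648 + B(-18, -38)) = (111 + 2640)*(-2648 + sqrt((-38)**2 + (-18)**2)) = 2751*(-2648 + sqrt(1444 + 324)) = 2751*(-2648 + sqrt(1768)) = 2751*(-2648 + 2*sqrt(442)) = -7284648 + 5502*sqrt(442)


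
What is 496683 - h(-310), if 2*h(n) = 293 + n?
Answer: 993383/2 ≈ 4.9669e+5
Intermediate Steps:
h(n) = 293/2 + n/2 (h(n) = (293 + n)/2 = 293/2 + n/2)
496683 - h(-310) = 496683 - (293/2 + (½)*(-310)) = 496683 - (293/2 - 155) = 496683 - 1*(-17/2) = 496683 + 17/2 = 993383/2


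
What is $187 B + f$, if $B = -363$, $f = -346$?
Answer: $-68227$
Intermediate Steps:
$187 B + f = 187 \left(-363\right) - 346 = -67881 - 346 = -68227$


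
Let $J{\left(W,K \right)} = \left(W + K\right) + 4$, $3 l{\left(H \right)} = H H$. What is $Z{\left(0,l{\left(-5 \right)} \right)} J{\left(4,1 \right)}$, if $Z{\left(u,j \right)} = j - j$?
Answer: $0$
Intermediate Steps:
$l{\left(H \right)} = \frac{H^{2}}{3}$ ($l{\left(H \right)} = \frac{H H}{3} = \frac{H^{2}}{3}$)
$J{\left(W,K \right)} = 4 + K + W$ ($J{\left(W,K \right)} = \left(K + W\right) + 4 = 4 + K + W$)
$Z{\left(u,j \right)} = 0$
$Z{\left(0,l{\left(-5 \right)} \right)} J{\left(4,1 \right)} = 0 \left(4 + 1 + 4\right) = 0 \cdot 9 = 0$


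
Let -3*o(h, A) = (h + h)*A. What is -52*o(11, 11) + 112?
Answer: 12920/3 ≈ 4306.7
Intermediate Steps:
o(h, A) = -2*A*h/3 (o(h, A) = -(h + h)*A/3 = -2*h*A/3 = -2*A*h/3)
-52*o(11, 11) + 112 = -(-104)*11*11/3 + 112 = -52*(-242/3) + 112 = 12584/3 + 112 = 12920/3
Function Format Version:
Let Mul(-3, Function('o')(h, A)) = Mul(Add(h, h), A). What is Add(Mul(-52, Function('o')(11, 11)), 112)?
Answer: Rational(12920, 3) ≈ 4306.7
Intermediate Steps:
Function('o')(h, A) = Mul(Rational(-2, 3), A, h) (Function('o')(h, A) = Mul(Rational(-1, 3), Mul(Add(h, h), A)) = Mul(Rational(-1, 3), Mul(Mul(2, h), A)) = Mul(Rational(-1, 3), Mul(2, A, h)) = Mul(Rational(-2, 3), A, h))
Add(Mul(-52, Function('o')(11, 11)), 112) = Add(Mul(-52, Mul(Rational(-2, 3), 11, 11)), 112) = Add(Mul(-52, Rational(-242, 3)), 112) = Add(Rational(12584, 3), 112) = Rational(12920, 3)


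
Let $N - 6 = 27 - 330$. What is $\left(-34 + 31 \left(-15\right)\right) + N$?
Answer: $-796$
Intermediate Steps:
$N = -297$ ($N = 6 + \left(27 - 330\right) = 6 - 303 = -297$)
$\left(-34 + 31 \left(-15\right)\right) + N = \left(-34 + 31 \left(-15\right)\right) - 297 = \left(-34 - 465\right) - 297 = -499 - 297 = -796$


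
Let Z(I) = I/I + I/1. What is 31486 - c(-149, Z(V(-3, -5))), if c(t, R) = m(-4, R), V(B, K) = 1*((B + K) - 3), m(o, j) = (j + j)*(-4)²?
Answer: 31806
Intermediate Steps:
m(o, j) = 32*j (m(o, j) = (2*j)*16 = 32*j)
V(B, K) = -3 + B + K (V(B, K) = 1*(-3 + B + K) = -3 + B + K)
Z(I) = 1 + I (Z(I) = 1 + I*1 = 1 + I)
c(t, R) = 32*R
31486 - c(-149, Z(V(-3, -5))) = 31486 - 32*(1 + (-3 - 3 - 5)) = 31486 - 32*(1 - 11) = 31486 - 32*(-10) = 31486 - 1*(-320) = 31486 + 320 = 31806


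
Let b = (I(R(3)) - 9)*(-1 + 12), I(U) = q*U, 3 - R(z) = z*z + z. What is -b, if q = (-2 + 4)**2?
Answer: 495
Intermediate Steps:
q = 4 (q = 2**2 = 4)
R(z) = 3 - z - z**2 (R(z) = 3 - (z*z + z) = 3 - (z**2 + z) = 3 - (z + z**2) = 3 + (-z - z**2) = 3 - z - z**2)
I(U) = 4*U
b = -495 (b = (4*(3 - 1*3 - 1*3**2) - 9)*(-1 + 12) = (4*(3 - 3 - 1*9) - 9)*11 = (4*(3 - 3 - 9) - 9)*11 = (4*(-9) - 9)*11 = (-36 - 9)*11 = -45*11 = -495)
-b = -1*(-495) = 495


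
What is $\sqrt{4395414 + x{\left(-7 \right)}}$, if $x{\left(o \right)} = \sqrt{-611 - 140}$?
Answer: $\sqrt{4395414 + i \sqrt{751}} \approx 2096.5 + 0.007 i$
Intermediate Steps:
$x{\left(o \right)} = i \sqrt{751}$ ($x{\left(o \right)} = \sqrt{-751} = i \sqrt{751}$)
$\sqrt{4395414 + x{\left(-7 \right)}} = \sqrt{4395414 + i \sqrt{751}}$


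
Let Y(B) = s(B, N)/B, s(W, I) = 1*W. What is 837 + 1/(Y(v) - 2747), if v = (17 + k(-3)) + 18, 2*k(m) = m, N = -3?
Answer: 2298401/2746 ≈ 837.00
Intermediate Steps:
s(W, I) = W
k(m) = m/2
v = 67/2 (v = (17 + (½)*(-3)) + 18 = (17 - 3/2) + 18 = 31/2 + 18 = 67/2 ≈ 33.500)
Y(B) = 1 (Y(B) = B/B = 1)
837 + 1/(Y(v) - 2747) = 837 + 1/(1 - 2747) = 837 + 1/(-2746) = 837 - 1/2746 = 2298401/2746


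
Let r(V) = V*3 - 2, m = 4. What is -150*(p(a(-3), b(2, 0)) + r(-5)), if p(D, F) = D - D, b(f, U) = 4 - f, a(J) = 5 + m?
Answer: 2550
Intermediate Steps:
r(V) = -2 + 3*V (r(V) = 3*V - 2 = -2 + 3*V)
a(J) = 9 (a(J) = 5 + 4 = 9)
p(D, F) = 0
-150*(p(a(-3), b(2, 0)) + r(-5)) = -150*(0 + (-2 + 3*(-5))) = -150*(0 + (-2 - 15)) = -150*(0 - 17) = -150*(-17) = 2550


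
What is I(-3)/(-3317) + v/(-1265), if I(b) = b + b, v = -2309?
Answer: 7666543/4196005 ≈ 1.8271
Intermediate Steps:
I(b) = 2*b
I(-3)/(-3317) + v/(-1265) = (2*(-3))/(-3317) - 2309/(-1265) = -6*(-1/3317) - 2309*(-1/1265) = 6/3317 + 2309/1265 = 7666543/4196005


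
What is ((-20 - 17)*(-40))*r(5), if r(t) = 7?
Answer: 10360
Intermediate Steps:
((-20 - 17)*(-40))*r(5) = ((-20 - 17)*(-40))*7 = -37*(-40)*7 = 1480*7 = 10360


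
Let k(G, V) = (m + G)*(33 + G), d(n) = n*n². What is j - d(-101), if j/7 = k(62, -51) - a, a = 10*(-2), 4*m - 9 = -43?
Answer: 2132037/2 ≈ 1.0660e+6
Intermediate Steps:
m = -17/2 (m = 9/4 + (¼)*(-43) = 9/4 - 43/4 = -17/2 ≈ -8.5000)
a = -20
d(n) = n³
k(G, V) = (33 + G)*(-17/2 + G) (k(G, V) = (-17/2 + G)*(33 + G) = (33 + G)*(-17/2 + G))
j = 71435/2 (j = 7*((-561/2 + 62² + (49/2)*62) - 1*(-20)) = 7*((-561/2 + 3844 + 1519) + 20) = 7*(10165/2 + 20) = 7*(10205/2) = 71435/2 ≈ 35718.)
j - d(-101) = 71435/2 - 1*(-101)³ = 71435/2 - 1*(-1030301) = 71435/2 + 1030301 = 2132037/2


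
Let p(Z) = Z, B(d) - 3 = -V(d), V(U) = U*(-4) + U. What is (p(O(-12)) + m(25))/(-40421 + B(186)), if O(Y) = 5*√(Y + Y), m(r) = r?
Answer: -5/7972 - I*√6/3986 ≈ -0.0006272 - 0.00061452*I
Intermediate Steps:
V(U) = -3*U (V(U) = -4*U + U = -3*U)
B(d) = 3 + 3*d (B(d) = 3 - (-3)*d = 3 + 3*d)
O(Y) = 5*√2*√Y (O(Y) = 5*√(2*Y) = 5*(√2*√Y) = 5*√2*√Y)
(p(O(-12)) + m(25))/(-40421 + B(186)) = (5*√2*√(-12) + 25)/(-40421 + (3 + 3*186)) = (5*√2*(2*I*√3) + 25)/(-40421 + (3 + 558)) = (10*I*√6 + 25)/(-40421 + 561) = (25 + 10*I*√6)/(-39860) = (25 + 10*I*√6)*(-1/39860) = -5/7972 - I*√6/3986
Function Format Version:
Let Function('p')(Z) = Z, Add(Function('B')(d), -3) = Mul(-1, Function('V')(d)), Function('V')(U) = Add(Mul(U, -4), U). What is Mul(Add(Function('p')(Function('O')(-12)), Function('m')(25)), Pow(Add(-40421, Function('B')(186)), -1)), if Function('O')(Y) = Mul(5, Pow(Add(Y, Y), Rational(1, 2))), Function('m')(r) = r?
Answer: Add(Rational(-5, 7972), Mul(Rational(-1, 3986), I, Pow(6, Rational(1, 2)))) ≈ Add(-0.00062720, Mul(-0.00061452, I))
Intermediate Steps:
Function('V')(U) = Mul(-3, U) (Function('V')(U) = Add(Mul(-4, U), U) = Mul(-3, U))
Function('B')(d) = Add(3, Mul(3, d)) (Function('B')(d) = Add(3, Mul(-1, Mul(-3, d))) = Add(3, Mul(3, d)))
Function('O')(Y) = Mul(5, Pow(2, Rational(1, 2)), Pow(Y, Rational(1, 2))) (Function('O')(Y) = Mul(5, Pow(Mul(2, Y), Rational(1, 2))) = Mul(5, Mul(Pow(2, Rational(1, 2)), Pow(Y, Rational(1, 2)))) = Mul(5, Pow(2, Rational(1, 2)), Pow(Y, Rational(1, 2))))
Mul(Add(Function('p')(Function('O')(-12)), Function('m')(25)), Pow(Add(-40421, Function('B')(186)), -1)) = Mul(Add(Mul(5, Pow(2, Rational(1, 2)), Pow(-12, Rational(1, 2))), 25), Pow(Add(-40421, Add(3, Mul(3, 186))), -1)) = Mul(Add(Mul(5, Pow(2, Rational(1, 2)), Mul(2, I, Pow(3, Rational(1, 2)))), 25), Pow(Add(-40421, Add(3, 558)), -1)) = Mul(Add(Mul(10, I, Pow(6, Rational(1, 2))), 25), Pow(Add(-40421, 561), -1)) = Mul(Add(25, Mul(10, I, Pow(6, Rational(1, 2)))), Pow(-39860, -1)) = Mul(Add(25, Mul(10, I, Pow(6, Rational(1, 2)))), Rational(-1, 39860)) = Add(Rational(-5, 7972), Mul(Rational(-1, 3986), I, Pow(6, Rational(1, 2))))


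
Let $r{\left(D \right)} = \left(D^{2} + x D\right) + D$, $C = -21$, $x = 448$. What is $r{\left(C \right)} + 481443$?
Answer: $472455$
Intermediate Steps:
$r{\left(D \right)} = D^{2} + 449 D$ ($r{\left(D \right)} = \left(D^{2} + 448 D\right) + D = D^{2} + 449 D$)
$r{\left(C \right)} + 481443 = - 21 \left(449 - 21\right) + 481443 = \left(-21\right) 428 + 481443 = -8988 + 481443 = 472455$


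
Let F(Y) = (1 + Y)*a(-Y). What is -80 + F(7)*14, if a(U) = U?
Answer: -864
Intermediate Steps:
F(Y) = -Y*(1 + Y) (F(Y) = (1 + Y)*(-Y) = -Y*(1 + Y))
-80 + F(7)*14 = -80 - 1*7*(1 + 7)*14 = -80 - 1*7*8*14 = -80 - 56*14 = -80 - 784 = -864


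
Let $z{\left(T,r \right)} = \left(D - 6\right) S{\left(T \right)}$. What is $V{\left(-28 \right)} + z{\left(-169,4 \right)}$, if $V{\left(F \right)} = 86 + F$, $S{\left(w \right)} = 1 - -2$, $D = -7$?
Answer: $19$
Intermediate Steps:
$S{\left(w \right)} = 3$ ($S{\left(w \right)} = 1 + 2 = 3$)
$z{\left(T,r \right)} = -39$ ($z{\left(T,r \right)} = \left(-7 - 6\right) 3 = \left(-13\right) 3 = -39$)
$V{\left(-28 \right)} + z{\left(-169,4 \right)} = \left(86 - 28\right) - 39 = 58 - 39 = 19$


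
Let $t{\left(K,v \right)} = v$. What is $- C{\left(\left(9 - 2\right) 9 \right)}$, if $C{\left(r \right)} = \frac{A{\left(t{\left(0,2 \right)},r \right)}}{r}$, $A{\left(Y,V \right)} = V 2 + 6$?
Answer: $- \frac{44}{21} \approx -2.0952$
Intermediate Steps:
$A{\left(Y,V \right)} = 6 + 2 V$ ($A{\left(Y,V \right)} = 2 V + 6 = 6 + 2 V$)
$C{\left(r \right)} = \frac{6 + 2 r}{r}$
$- C{\left(\left(9 - 2\right) 9 \right)} = - (2 + \frac{6}{\left(9 - 2\right) 9}) = - (2 + \frac{6}{7 \cdot 9}) = - (2 + \frac{6}{63}) = - (2 + 6 \cdot \frac{1}{63}) = - (2 + \frac{2}{21}) = \left(-1\right) \frac{44}{21} = - \frac{44}{21}$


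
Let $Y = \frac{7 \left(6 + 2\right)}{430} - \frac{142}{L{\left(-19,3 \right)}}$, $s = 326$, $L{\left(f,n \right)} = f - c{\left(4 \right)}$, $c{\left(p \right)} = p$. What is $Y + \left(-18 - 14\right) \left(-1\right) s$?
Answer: $\frac{51617414}{4945} \approx 10438.0$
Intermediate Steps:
$L{\left(f,n \right)} = -4 + f$ ($L{\left(f,n \right)} = f - 4 = -4 + f$)
$Y = \frac{31174}{4945}$ ($Y = \frac{7 \left(6 + 2\right)}{430} - \frac{142}{-4 - 19} = 7 \cdot 8 \cdot \frac{1}{430} - \frac{142}{-23} = 56 \cdot \frac{1}{430} - - \frac{142}{23} = \frac{28}{215} + \frac{142}{23} = \frac{31174}{4945} \approx 6.3041$)
$Y + \left(-18 - 14\right) \left(-1\right) s = \frac{31174}{4945} + \left(-18 - 14\right) \left(-1\right) 326 = \frac{31174}{4945} + \left(-32\right) \left(-1\right) 326 = \frac{31174}{4945} + 32 \cdot 326 = \frac{31174}{4945} + 10432 = \frac{51617414}{4945}$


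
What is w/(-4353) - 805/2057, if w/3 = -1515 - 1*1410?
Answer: 4848670/2984707 ≈ 1.6245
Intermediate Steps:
w = -8775 (w = 3*(-1515 - 1*1410) = 3*(-1515 - 1410) = 3*(-2925) = -8775)
w/(-4353) - 805/2057 = -8775/(-4353) - 805/2057 = -8775*(-1/4353) - 805*1/2057 = 2925/1451 - 805/2057 = 4848670/2984707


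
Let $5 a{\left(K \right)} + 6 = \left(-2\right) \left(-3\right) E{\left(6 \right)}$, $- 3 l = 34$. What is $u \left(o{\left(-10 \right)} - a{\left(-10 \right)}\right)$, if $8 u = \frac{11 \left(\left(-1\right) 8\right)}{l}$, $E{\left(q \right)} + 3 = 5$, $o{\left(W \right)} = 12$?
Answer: $\frac{891}{85} \approx 10.482$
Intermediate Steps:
$l = - \frac{34}{3}$ ($l = \left(- \frac{1}{3}\right) 34 = - \frac{34}{3} \approx -11.333$)
$E{\left(q \right)} = 2$ ($E{\left(q \right)} = -3 + 5 = 2$)
$a{\left(K \right)} = \frac{6}{5}$ ($a{\left(K \right)} = - \frac{6}{5} + \frac{\left(-2\right) \left(-3\right) 2}{5} = - \frac{6}{5} + \frac{6 \cdot 2}{5} = - \frac{6}{5} + \frac{1}{5} \cdot 12 = - \frac{6}{5} + \frac{12}{5} = \frac{6}{5}$)
$u = \frac{33}{34}$ ($u = \frac{11 \left(\left(-1\right) 8\right) \frac{1}{- \frac{34}{3}}}{8} = \frac{11 \left(-8\right) \left(- \frac{3}{34}\right)}{8} = \frac{\left(-88\right) \left(- \frac{3}{34}\right)}{8} = \frac{1}{8} \cdot \frac{132}{17} = \frac{33}{34} \approx 0.97059$)
$u \left(o{\left(-10 \right)} - a{\left(-10 \right)}\right) = \frac{33 \left(12 - \frac{6}{5}\right)}{34} = \frac{33}{34} \cdot \frac{54}{5} = \frac{891}{85}$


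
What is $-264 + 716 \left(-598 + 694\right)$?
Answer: $68472$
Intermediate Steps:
$-264 + 716 \left(-598 + 694\right) = -264 + 716 \cdot 96 = -264 + 68736 = 68472$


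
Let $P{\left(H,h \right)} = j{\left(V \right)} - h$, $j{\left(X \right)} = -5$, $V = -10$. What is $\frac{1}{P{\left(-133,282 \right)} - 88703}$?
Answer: $- \frac{1}{88990} \approx -1.1237 \cdot 10^{-5}$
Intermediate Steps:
$P{\left(H,h \right)} = -5 - h$
$\frac{1}{P{\left(-133,282 \right)} - 88703} = \frac{1}{\left(-5 - 282\right) - 88703} = \frac{1}{-287 - 88703} = \frac{1}{-88990} = - \frac{1}{88990}$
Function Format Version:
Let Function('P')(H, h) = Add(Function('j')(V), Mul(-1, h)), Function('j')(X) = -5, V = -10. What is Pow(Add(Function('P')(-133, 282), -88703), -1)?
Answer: Rational(-1, 88990) ≈ -1.1237e-5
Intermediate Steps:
Function('P')(H, h) = Add(-5, Mul(-1, h))
Pow(Add(Function('P')(-133, 282), -88703), -1) = Pow(Add(Add(-5, Mul(-1, 282)), -88703), -1) = Pow(Add(Add(-5, -282), -88703), -1) = Pow(Add(-287, -88703), -1) = Pow(-88990, -1) = Rational(-1, 88990)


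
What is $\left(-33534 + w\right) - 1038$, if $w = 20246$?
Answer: $-14326$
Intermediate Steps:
$\left(-33534 + w\right) - 1038 = \left(-33534 + 20246\right) - 1038 = -13288 - 1038 = -14326$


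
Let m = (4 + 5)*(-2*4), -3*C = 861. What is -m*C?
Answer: -20664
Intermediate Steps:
C = -287 (C = -⅓*861 = -287)
m = -72 (m = 9*(-8) = -72)
-m*C = -(-72)*(-287) = -1*20664 = -20664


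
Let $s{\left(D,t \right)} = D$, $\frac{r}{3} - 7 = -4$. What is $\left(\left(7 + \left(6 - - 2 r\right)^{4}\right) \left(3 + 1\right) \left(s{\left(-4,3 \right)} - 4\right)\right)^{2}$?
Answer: $112721878107136$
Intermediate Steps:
$r = 9$ ($r = 21 + 3 \left(-4\right) = 21 - 12 = 9$)
$\left(\left(7 + \left(6 - - 2 r\right)^{4}\right) \left(3 + 1\right) \left(s{\left(-4,3 \right)} - 4\right)\right)^{2} = \left(\left(7 + \left(6 - \left(-2\right) 9\right)^{4}\right) \left(3 + 1\right) \left(-4 - 4\right)\right)^{2} = \left(\left(7 + \left(6 - -18\right)^{4}\right) 4 \left(-8\right)\right)^{2} = \left(\left(7 + \left(6 + 18\right)^{4}\right) \left(-32\right)\right)^{2} = \left(\left(7 + 24^{4}\right) \left(-32\right)\right)^{2} = \left(\left(7 + 331776\right) \left(-32\right)\right)^{2} = \left(331783 \left(-32\right)\right)^{2} = \left(-10617056\right)^{2} = 112721878107136$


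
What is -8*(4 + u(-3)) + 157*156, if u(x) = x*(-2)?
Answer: 24412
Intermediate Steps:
u(x) = -2*x
-8*(4 + u(-3)) + 157*156 = -8*(4 - 2*(-3)) + 157*156 = -8*(4 + 6) + 24492 = -8*10 + 24492 = -80 + 24492 = 24412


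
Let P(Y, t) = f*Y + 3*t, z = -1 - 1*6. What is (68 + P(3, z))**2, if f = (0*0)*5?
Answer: 2209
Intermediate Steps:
f = 0 (f = 0*5 = 0)
z = -7 (z = -1 - 6 = -7)
P(Y, t) = 3*t (P(Y, t) = 0*Y + 3*t = 0 + 3*t = 3*t)
(68 + P(3, z))**2 = (68 + 3*(-7))**2 = (68 - 21)**2 = 47**2 = 2209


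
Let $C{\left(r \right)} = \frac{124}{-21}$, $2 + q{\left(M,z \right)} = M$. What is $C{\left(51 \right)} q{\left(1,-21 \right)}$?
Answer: $\frac{124}{21} \approx 5.9048$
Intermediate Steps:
$q{\left(M,z \right)} = -2 + M$
$C{\left(r \right)} = - \frac{124}{21}$ ($C{\left(r \right)} = 124 \left(- \frac{1}{21}\right) = - \frac{124}{21}$)
$C{\left(51 \right)} q{\left(1,-21 \right)} = - \frac{124 \left(-2 + 1\right)}{21} = \left(- \frac{124}{21}\right) \left(-1\right) = \frac{124}{21}$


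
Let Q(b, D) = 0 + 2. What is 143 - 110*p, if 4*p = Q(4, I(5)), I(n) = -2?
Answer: 88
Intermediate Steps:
Q(b, D) = 2
p = ½ (p = (¼)*2 = ½ ≈ 0.50000)
143 - 110*p = 143 - 110*½ = 143 - 55 = 88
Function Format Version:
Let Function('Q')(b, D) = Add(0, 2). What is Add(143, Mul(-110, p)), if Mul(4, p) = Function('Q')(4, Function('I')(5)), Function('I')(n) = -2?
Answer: 88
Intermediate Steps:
Function('Q')(b, D) = 2
p = Rational(1, 2) (p = Mul(Rational(1, 4), 2) = Rational(1, 2) ≈ 0.50000)
Add(143, Mul(-110, p)) = Add(143, Mul(-110, Rational(1, 2))) = Add(143, -55) = 88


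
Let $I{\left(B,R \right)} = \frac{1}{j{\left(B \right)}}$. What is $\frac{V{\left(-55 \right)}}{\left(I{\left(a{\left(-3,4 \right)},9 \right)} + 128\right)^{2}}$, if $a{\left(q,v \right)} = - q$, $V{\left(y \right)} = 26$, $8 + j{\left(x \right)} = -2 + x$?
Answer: $\frac{1274}{801025} \approx 0.0015905$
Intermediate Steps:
$j{\left(x \right)} = -10 + x$ ($j{\left(x \right)} = -8 + \left(-2 + x\right) = -10 + x$)
$I{\left(B,R \right)} = \frac{1}{-10 + B}$
$\frac{V{\left(-55 \right)}}{\left(I{\left(a{\left(-3,4 \right)},9 \right)} + 128\right)^{2}} = \frac{26}{\left(\frac{1}{-10 - -3} + 128\right)^{2}} = \frac{26}{\left(\frac{1}{-10 + 3} + 128\right)^{2}} = \frac{26}{\left(\frac{1}{-7} + 128\right)^{2}} = \frac{26}{\left(- \frac{1}{7} + 128\right)^{2}} = \frac{26}{\left(\frac{895}{7}\right)^{2}} = \frac{26}{\frac{801025}{49}} = 26 \cdot \frac{49}{801025} = \frac{1274}{801025}$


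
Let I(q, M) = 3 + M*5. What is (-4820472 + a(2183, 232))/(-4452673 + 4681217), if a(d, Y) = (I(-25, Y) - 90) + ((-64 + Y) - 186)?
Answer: -4819417/228544 ≈ -21.087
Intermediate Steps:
I(q, M) = 3 + 5*M
a(d, Y) = -337 + 6*Y (a(d, Y) = ((3 + 5*Y) - 90) + ((-64 + Y) - 186) = (-87 + 5*Y) + (-250 + Y) = -337 + 6*Y)
(-4820472 + a(2183, 232))/(-4452673 + 4681217) = (-4820472 + (-337 + 6*232))/(-4452673 + 4681217) = (-4820472 + (-337 + 1392))/228544 = (-4820472 + 1055)*(1/228544) = -4819417*1/228544 = -4819417/228544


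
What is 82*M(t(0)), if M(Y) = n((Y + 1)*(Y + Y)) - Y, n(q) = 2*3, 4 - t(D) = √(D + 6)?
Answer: 164 + 82*√6 ≈ 364.86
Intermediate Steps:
t(D) = 4 - √(6 + D) (t(D) = 4 - √(D + 6) = 4 - √(6 + D))
n(q) = 6
M(Y) = 6 - Y
82*M(t(0)) = 82*(6 - (4 - √(6 + 0))) = 82*(6 - (4 - √6)) = 82*(6 + (-4 + √6)) = 82*(2 + √6) = 164 + 82*√6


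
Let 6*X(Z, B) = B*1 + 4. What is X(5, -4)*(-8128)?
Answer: 0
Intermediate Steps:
X(Z, B) = ⅔ + B/6 (X(Z, B) = (B*1 + 4)/6 = (B + 4)/6 = (4 + B)/6 = ⅔ + B/6)
X(5, -4)*(-8128) = (⅔ + (⅙)*(-4))*(-8128) = (⅔ - ⅔)*(-8128) = 0*(-8128) = 0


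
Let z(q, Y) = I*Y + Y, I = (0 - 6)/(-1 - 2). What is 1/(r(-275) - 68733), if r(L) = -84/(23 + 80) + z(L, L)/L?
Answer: -103/7079274 ≈ -1.4550e-5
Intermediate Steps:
I = 2 (I = -6/(-3) = -6*(-1/3) = 2)
z(q, Y) = 3*Y (z(q, Y) = 2*Y + Y = 3*Y)
r(L) = 225/103 (r(L) = -84/(23 + 80) + (3*L)/L = -84/103 + 3 = 225/103)
1/(r(-275) - 68733) = 1/(225/103 - 68733) = 1/(-7079274/103) = -103/7079274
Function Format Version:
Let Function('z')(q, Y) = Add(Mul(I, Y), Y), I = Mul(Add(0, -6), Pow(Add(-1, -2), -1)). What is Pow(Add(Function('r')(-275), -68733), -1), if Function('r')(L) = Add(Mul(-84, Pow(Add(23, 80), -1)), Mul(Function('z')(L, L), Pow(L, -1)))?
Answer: Rational(-103, 7079274) ≈ -1.4550e-5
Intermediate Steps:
I = 2 (I = Mul(-6, Pow(-3, -1)) = Mul(-6, Rational(-1, 3)) = 2)
Function('z')(q, Y) = Mul(3, Y) (Function('z')(q, Y) = Add(Mul(2, Y), Y) = Mul(3, Y))
Function('r')(L) = Rational(225, 103) (Function('r')(L) = Add(Mul(-84, Pow(Add(23, 80), -1)), Mul(Mul(3, L), Pow(L, -1))) = Add(Mul(-84, Pow(103, -1)), 3) = Add(Mul(-84, Rational(1, 103)), 3) = Add(Rational(-84, 103), 3) = Rational(225, 103))
Pow(Add(Function('r')(-275), -68733), -1) = Pow(Add(Rational(225, 103), -68733), -1) = Pow(Rational(-7079274, 103), -1) = Rational(-103, 7079274)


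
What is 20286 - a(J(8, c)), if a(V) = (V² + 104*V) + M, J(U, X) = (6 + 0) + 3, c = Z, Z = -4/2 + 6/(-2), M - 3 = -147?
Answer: 19413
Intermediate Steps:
M = -144 (M = 3 - 147 = -144)
Z = -5 (Z = -4*½ + 6*(-½) = -2 - 3 = -5)
c = -5
J(U, X) = 9 (J(U, X) = 6 + 3 = 9)
a(V) = -144 + V² + 104*V (a(V) = (V² + 104*V) - 144 = -144 + V² + 104*V)
20286 - a(J(8, c)) = 20286 - (-144 + 9² + 104*9) = 20286 - (-144 + 81 + 936) = 20286 - 1*873 = 20286 - 873 = 19413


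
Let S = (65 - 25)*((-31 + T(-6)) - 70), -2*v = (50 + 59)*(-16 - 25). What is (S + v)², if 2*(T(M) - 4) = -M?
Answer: 9308601/4 ≈ 2.3272e+6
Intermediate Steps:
T(M) = 4 - M/2 (T(M) = 4 + (-M)/2 = 4 - M/2)
v = 4469/2 (v = -(50 + 59)*(-16 - 25)/2 = -109*(-41)/2 = -½*(-4469) = 4469/2 ≈ 2234.5)
S = -3760 (S = (65 - 25)*((-31 + (4 - ½*(-6))) - 70) = 40*((-31 + (4 + 3)) - 70) = 40*((-31 + 7) - 70) = 40*(-24 - 70) = 40*(-94) = -3760)
(S + v)² = (-3760 + 4469/2)² = (-3051/2)² = 9308601/4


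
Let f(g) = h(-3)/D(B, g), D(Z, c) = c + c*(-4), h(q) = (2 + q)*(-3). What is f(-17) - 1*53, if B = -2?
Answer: -900/17 ≈ -52.941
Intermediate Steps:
h(q) = -6 - 3*q
D(Z, c) = -3*c (D(Z, c) = c - 4*c = -3*c)
f(g) = -1/g (f(g) = (-6 - 3*(-3))/((-3*g)) = (-6 + 9)*(-1/(3*g)) = 3*(-1/(3*g)) = -1/g)
f(-17) - 1*53 = -1/(-17) - 1*53 = -1*(-1/17) - 53 = 1/17 - 53 = -900/17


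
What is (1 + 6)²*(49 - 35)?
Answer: 686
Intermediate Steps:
(1 + 6)²*(49 - 35) = 7²*14 = 49*14 = 686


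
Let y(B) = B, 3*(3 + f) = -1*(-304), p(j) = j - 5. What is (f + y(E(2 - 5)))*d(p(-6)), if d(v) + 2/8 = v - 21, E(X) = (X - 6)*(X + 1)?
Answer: -15007/4 ≈ -3751.8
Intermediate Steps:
p(j) = -5 + j
E(X) = (1 + X)*(-6 + X) (E(X) = (-6 + X)*(1 + X) = (1 + X)*(-6 + X))
f = 295/3 (f = -3 + (-1*(-304))/3 = -3 + (⅓)*304 = -3 + 304/3 = 295/3 ≈ 98.333)
d(v) = -85/4 + v (d(v) = -¼ + (v - 21) = -¼ + (-21 + v) = -85/4 + v)
(f + y(E(2 - 5)))*d(p(-6)) = (295/3 + (-6 + (2 - 5)² - 5*(2 - 5)))*(-85/4 + (-5 - 6)) = (295/3 + (-6 + (-3)² - 5*(-3)))*(-85/4 - 11) = (295/3 + (-6 + 9 + 15))*(-129/4) = (295/3 + 18)*(-129/4) = (349/3)*(-129/4) = -15007/4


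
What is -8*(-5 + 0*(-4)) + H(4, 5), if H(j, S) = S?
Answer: 45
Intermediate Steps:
-8*(-5 + 0*(-4)) + H(4, 5) = -8*(-5 + 0*(-4)) + 5 = -8*(-5 + 0) + 5 = -8*(-5) + 5 = 40 + 5 = 45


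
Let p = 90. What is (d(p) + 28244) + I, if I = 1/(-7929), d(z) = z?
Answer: 224660285/7929 ≈ 28334.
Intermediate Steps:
I = -1/7929 ≈ -0.00012612
(d(p) + 28244) + I = (90 + 28244) - 1/7929 = 28334 - 1/7929 = 224660285/7929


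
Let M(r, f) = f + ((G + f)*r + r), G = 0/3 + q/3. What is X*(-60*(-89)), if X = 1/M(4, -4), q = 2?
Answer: -801/2 ≈ -400.50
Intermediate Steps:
G = ⅔ (G = 0/3 + 2/3 = 0*(⅓) + 2*(⅓) = 0 + ⅔ = ⅔ ≈ 0.66667)
M(r, f) = f + r + r*(⅔ + f) (M(r, f) = f + ((⅔ + f)*r + r) = f + (r*(⅔ + f) + r) = f + (r + r*(⅔ + f)) = f + r + r*(⅔ + f))
X = -3/40 (X = 1/(-4 + (5/3)*4 - 4*4) = 1/(-4 + 20/3 - 16) = 1/(-40/3) = -3/40 ≈ -0.075000)
X*(-60*(-89)) = -(-9)*(-89)/2 = -3/40*5340 = -801/2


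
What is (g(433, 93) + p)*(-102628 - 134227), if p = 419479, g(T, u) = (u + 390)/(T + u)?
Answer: -52261211835635/526 ≈ -9.9356e+10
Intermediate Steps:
g(T, u) = (390 + u)/(T + u)
(g(433, 93) + p)*(-102628 - 134227) = ((390 + 93)/(433 + 93) + 419479)*(-102628 - 134227) = (483/526 + 419479)*(-236855) = (220646437/526)*(-236855) = -52261211835635/526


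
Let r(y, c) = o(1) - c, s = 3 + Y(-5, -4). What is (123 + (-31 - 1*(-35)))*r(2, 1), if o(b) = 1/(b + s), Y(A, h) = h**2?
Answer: -2413/20 ≈ -120.65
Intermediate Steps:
s = 19 (s = 3 + (-4)**2 = 3 + 16 = 19)
o(b) = 1/(19 + b) (o(b) = 1/(b + 19) = 1/(19 + b))
r(y, c) = 1/20 - c (r(y, c) = 1/(19 + 1) - c = 1/20 - c)
(123 + (-31 - 1*(-35)))*r(2, 1) = (123 + (-31 - 1*(-35)))*(1/20 - 1*1) = (123 + (-31 + 35))*(1/20 - 1) = (123 + 4)*(-19/20) = 127*(-19/20) = -2413/20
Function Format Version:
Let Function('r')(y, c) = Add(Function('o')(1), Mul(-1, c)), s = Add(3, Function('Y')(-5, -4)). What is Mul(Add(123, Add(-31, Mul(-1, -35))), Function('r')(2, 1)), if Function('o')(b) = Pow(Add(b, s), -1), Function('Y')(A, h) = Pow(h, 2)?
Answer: Rational(-2413, 20) ≈ -120.65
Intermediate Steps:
s = 19 (s = Add(3, Pow(-4, 2)) = Add(3, 16) = 19)
Function('o')(b) = Pow(Add(19, b), -1) (Function('o')(b) = Pow(Add(b, 19), -1) = Pow(Add(19, b), -1))
Function('r')(y, c) = Add(Rational(1, 20), Mul(-1, c)) (Function('r')(y, c) = Add(Pow(Add(19, 1), -1), Mul(-1, c)) = Add(Pow(20, -1), Mul(-1, c)) = Add(Rational(1, 20), Mul(-1, c)))
Mul(Add(123, Add(-31, Mul(-1, -35))), Function('r')(2, 1)) = Mul(Add(123, Add(-31, Mul(-1, -35))), Add(Rational(1, 20), Mul(-1, 1))) = Mul(Add(123, Add(-31, 35)), Add(Rational(1, 20), -1)) = Mul(Add(123, 4), Rational(-19, 20)) = Mul(127, Rational(-19, 20)) = Rational(-2413, 20)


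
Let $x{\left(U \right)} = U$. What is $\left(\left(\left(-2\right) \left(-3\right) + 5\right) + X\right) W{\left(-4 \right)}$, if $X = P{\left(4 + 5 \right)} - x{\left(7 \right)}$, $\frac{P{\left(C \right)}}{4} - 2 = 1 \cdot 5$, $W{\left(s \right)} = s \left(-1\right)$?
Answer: $128$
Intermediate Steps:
$W{\left(s \right)} = - s$
$P{\left(C \right)} = 28$ ($P{\left(C \right)} = 8 + 4 \cdot 1 \cdot 5 = 8 + 4 \cdot 5 = 8 + 20 = 28$)
$X = 21$ ($X = 28 - 7 = 21$)
$\left(\left(\left(-2\right) \left(-3\right) + 5\right) + X\right) W{\left(-4 \right)} = \left(\left(\left(-2\right) \left(-3\right) + 5\right) + 21\right) \left(\left(-1\right) \left(-4\right)\right) = \left(\left(6 + 5\right) + 21\right) 4 = \left(11 + 21\right) 4 = 32 \cdot 4 = 128$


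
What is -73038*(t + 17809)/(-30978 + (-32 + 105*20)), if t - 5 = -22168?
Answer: -3244974/295 ≈ -11000.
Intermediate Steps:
t = -22163 (t = 5 - 22168 = -22163)
-73038*(t + 17809)/(-30978 + (-32 + 105*20)) = -73038*(-22163 + 17809)/(-30978 + (-32 + 105*20)) = -73038*(-4354/(-30978 + (-32 + 2100))) = -73038*(-4354/(-30978 + 2068)) = -73038/((-28910*(-1/4354))) = -73038/2065/311 = -73038*311/2065 = -3244974/295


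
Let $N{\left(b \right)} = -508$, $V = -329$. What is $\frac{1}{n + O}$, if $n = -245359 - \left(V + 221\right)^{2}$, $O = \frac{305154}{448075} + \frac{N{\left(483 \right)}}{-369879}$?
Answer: $- \frac{165733532925}{42597216735303809} \approx -3.8907 \cdot 10^{-6}$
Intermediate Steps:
$O = \frac{113097678466}{165733532925}$ ($O = \frac{305154}{448075} - \frac{508}{-369879} = 305154 \cdot \frac{1}{448075} - - \frac{508}{369879} = \frac{305154}{448075} + \frac{508}{369879} = \frac{113097678466}{165733532925} \approx 0.68241$)
$n = -257023$ ($n = -245359 - \left(-329 + 221\right)^{2} = -245359 - \left(-108\right)^{2} = -245359 - 11664 = -257023$)
$\frac{1}{n + O} = \frac{1}{-257023 + \frac{113097678466}{165733532925}} = \frac{1}{- \frac{42597216735303809}{165733532925}} = - \frac{165733532925}{42597216735303809}$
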